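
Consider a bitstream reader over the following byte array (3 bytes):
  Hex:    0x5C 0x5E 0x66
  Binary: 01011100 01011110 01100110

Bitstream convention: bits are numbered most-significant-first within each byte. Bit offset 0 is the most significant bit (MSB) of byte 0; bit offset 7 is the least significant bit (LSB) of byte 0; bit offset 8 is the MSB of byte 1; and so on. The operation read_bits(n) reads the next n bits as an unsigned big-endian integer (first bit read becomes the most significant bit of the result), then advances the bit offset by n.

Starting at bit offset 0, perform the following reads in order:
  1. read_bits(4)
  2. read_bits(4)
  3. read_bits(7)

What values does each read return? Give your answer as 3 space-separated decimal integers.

Answer: 5 12 47

Derivation:
Read 1: bits[0:4] width=4 -> value=5 (bin 0101); offset now 4 = byte 0 bit 4; 20 bits remain
Read 2: bits[4:8] width=4 -> value=12 (bin 1100); offset now 8 = byte 1 bit 0; 16 bits remain
Read 3: bits[8:15] width=7 -> value=47 (bin 0101111); offset now 15 = byte 1 bit 7; 9 bits remain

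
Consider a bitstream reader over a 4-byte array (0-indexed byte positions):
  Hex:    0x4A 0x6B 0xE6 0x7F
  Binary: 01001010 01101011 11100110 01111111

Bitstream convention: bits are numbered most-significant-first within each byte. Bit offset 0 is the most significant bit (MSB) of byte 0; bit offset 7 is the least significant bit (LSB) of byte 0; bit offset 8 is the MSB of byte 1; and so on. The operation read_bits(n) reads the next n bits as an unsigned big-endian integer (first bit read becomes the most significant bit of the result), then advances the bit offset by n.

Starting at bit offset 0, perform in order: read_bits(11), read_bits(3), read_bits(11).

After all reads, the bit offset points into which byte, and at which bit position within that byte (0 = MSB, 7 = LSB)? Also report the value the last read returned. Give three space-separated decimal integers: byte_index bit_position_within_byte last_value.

Read 1: bits[0:11] width=11 -> value=595 (bin 01001010011); offset now 11 = byte 1 bit 3; 21 bits remain
Read 2: bits[11:14] width=3 -> value=2 (bin 010); offset now 14 = byte 1 bit 6; 18 bits remain
Read 3: bits[14:25] width=11 -> value=1996 (bin 11111001100); offset now 25 = byte 3 bit 1; 7 bits remain

Answer: 3 1 1996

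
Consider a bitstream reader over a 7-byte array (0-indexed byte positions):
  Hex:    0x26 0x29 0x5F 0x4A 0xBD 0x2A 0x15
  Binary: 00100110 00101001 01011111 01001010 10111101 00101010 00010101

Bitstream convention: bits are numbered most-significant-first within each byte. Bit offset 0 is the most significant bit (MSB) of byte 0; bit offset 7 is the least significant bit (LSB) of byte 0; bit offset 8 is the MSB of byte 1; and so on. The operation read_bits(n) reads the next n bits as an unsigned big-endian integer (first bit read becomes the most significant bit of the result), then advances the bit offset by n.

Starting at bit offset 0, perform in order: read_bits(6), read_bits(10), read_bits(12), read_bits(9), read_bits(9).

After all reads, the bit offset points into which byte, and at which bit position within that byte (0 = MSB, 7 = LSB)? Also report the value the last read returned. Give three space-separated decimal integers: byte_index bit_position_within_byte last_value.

Answer: 5 6 330

Derivation:
Read 1: bits[0:6] width=6 -> value=9 (bin 001001); offset now 6 = byte 0 bit 6; 50 bits remain
Read 2: bits[6:16] width=10 -> value=553 (bin 1000101001); offset now 16 = byte 2 bit 0; 40 bits remain
Read 3: bits[16:28] width=12 -> value=1524 (bin 010111110100); offset now 28 = byte 3 bit 4; 28 bits remain
Read 4: bits[28:37] width=9 -> value=343 (bin 101010111); offset now 37 = byte 4 bit 5; 19 bits remain
Read 5: bits[37:46] width=9 -> value=330 (bin 101001010); offset now 46 = byte 5 bit 6; 10 bits remain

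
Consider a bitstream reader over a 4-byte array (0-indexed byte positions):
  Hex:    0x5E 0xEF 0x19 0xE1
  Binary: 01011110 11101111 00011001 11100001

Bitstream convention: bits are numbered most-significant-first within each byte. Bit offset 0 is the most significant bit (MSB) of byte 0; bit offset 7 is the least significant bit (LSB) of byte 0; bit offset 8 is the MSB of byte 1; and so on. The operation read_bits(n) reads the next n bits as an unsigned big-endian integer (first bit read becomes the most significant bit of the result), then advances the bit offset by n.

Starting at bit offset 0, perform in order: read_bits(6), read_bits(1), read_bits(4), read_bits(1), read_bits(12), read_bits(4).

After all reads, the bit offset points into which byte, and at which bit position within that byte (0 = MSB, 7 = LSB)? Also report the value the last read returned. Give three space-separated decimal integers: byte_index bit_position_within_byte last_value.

Answer: 3 4 14

Derivation:
Read 1: bits[0:6] width=6 -> value=23 (bin 010111); offset now 6 = byte 0 bit 6; 26 bits remain
Read 2: bits[6:7] width=1 -> value=1 (bin 1); offset now 7 = byte 0 bit 7; 25 bits remain
Read 3: bits[7:11] width=4 -> value=7 (bin 0111); offset now 11 = byte 1 bit 3; 21 bits remain
Read 4: bits[11:12] width=1 -> value=0 (bin 0); offset now 12 = byte 1 bit 4; 20 bits remain
Read 5: bits[12:24] width=12 -> value=3865 (bin 111100011001); offset now 24 = byte 3 bit 0; 8 bits remain
Read 6: bits[24:28] width=4 -> value=14 (bin 1110); offset now 28 = byte 3 bit 4; 4 bits remain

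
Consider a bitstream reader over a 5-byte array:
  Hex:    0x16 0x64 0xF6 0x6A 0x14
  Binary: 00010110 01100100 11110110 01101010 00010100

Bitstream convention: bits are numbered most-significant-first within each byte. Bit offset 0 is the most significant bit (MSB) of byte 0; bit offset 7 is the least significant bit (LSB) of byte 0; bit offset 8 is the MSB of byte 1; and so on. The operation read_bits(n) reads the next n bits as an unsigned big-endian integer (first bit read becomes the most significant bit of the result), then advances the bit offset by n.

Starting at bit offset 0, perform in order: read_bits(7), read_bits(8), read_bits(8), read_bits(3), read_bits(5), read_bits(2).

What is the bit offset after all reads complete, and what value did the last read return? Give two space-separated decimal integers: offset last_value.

Read 1: bits[0:7] width=7 -> value=11 (bin 0001011); offset now 7 = byte 0 bit 7; 33 bits remain
Read 2: bits[7:15] width=8 -> value=50 (bin 00110010); offset now 15 = byte 1 bit 7; 25 bits remain
Read 3: bits[15:23] width=8 -> value=123 (bin 01111011); offset now 23 = byte 2 bit 7; 17 bits remain
Read 4: bits[23:26] width=3 -> value=1 (bin 001); offset now 26 = byte 3 bit 2; 14 bits remain
Read 5: bits[26:31] width=5 -> value=21 (bin 10101); offset now 31 = byte 3 bit 7; 9 bits remain
Read 6: bits[31:33] width=2 -> value=0 (bin 00); offset now 33 = byte 4 bit 1; 7 bits remain

Answer: 33 0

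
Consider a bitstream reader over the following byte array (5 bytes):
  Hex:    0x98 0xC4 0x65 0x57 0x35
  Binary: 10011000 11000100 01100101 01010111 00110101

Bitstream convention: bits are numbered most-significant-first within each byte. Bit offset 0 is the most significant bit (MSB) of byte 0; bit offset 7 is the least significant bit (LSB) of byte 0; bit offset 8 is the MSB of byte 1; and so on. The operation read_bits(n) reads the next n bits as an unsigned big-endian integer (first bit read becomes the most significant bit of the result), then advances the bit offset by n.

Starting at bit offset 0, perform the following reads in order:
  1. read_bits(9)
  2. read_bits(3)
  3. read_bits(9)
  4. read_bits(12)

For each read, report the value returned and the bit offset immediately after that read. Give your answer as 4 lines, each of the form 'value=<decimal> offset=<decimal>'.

Answer: value=305 offset=9
value=4 offset=12
value=140 offset=21
value=2734 offset=33

Derivation:
Read 1: bits[0:9] width=9 -> value=305 (bin 100110001); offset now 9 = byte 1 bit 1; 31 bits remain
Read 2: bits[9:12] width=3 -> value=4 (bin 100); offset now 12 = byte 1 bit 4; 28 bits remain
Read 3: bits[12:21] width=9 -> value=140 (bin 010001100); offset now 21 = byte 2 bit 5; 19 bits remain
Read 4: bits[21:33] width=12 -> value=2734 (bin 101010101110); offset now 33 = byte 4 bit 1; 7 bits remain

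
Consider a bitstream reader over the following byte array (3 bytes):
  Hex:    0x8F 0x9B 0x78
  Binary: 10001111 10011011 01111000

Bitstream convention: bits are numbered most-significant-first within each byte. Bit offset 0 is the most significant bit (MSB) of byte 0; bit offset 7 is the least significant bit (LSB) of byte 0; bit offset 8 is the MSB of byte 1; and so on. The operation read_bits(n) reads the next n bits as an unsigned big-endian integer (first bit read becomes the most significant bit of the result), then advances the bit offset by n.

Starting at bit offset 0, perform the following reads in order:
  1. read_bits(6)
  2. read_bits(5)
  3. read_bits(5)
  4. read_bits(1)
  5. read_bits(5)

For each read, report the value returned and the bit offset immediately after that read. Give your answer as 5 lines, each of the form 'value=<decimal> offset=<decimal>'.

Read 1: bits[0:6] width=6 -> value=35 (bin 100011); offset now 6 = byte 0 bit 6; 18 bits remain
Read 2: bits[6:11] width=5 -> value=28 (bin 11100); offset now 11 = byte 1 bit 3; 13 bits remain
Read 3: bits[11:16] width=5 -> value=27 (bin 11011); offset now 16 = byte 2 bit 0; 8 bits remain
Read 4: bits[16:17] width=1 -> value=0 (bin 0); offset now 17 = byte 2 bit 1; 7 bits remain
Read 5: bits[17:22] width=5 -> value=30 (bin 11110); offset now 22 = byte 2 bit 6; 2 bits remain

Answer: value=35 offset=6
value=28 offset=11
value=27 offset=16
value=0 offset=17
value=30 offset=22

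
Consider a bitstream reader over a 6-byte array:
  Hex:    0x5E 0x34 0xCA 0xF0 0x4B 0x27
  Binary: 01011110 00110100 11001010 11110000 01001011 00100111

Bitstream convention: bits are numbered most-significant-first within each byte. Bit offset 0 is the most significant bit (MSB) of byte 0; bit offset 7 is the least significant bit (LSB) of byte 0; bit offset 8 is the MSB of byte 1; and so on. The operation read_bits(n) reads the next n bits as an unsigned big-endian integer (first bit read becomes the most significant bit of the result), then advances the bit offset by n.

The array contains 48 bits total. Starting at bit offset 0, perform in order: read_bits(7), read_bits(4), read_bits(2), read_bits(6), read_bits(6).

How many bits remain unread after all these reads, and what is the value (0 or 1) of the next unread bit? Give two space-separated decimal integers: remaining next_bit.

Read 1: bits[0:7] width=7 -> value=47 (bin 0101111); offset now 7 = byte 0 bit 7; 41 bits remain
Read 2: bits[7:11] width=4 -> value=1 (bin 0001); offset now 11 = byte 1 bit 3; 37 bits remain
Read 3: bits[11:13] width=2 -> value=2 (bin 10); offset now 13 = byte 1 bit 5; 35 bits remain
Read 4: bits[13:19] width=6 -> value=38 (bin 100110); offset now 19 = byte 2 bit 3; 29 bits remain
Read 5: bits[19:25] width=6 -> value=21 (bin 010101); offset now 25 = byte 3 bit 1; 23 bits remain

Answer: 23 1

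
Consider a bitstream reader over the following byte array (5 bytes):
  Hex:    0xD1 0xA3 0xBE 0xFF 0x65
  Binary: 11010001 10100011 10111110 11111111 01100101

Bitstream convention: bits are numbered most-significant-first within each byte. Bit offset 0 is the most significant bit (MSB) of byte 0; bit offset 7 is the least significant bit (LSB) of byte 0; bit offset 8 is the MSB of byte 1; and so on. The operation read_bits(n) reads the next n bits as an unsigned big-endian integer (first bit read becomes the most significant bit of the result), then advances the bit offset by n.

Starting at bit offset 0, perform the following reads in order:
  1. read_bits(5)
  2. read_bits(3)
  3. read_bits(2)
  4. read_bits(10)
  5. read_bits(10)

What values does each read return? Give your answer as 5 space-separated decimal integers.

Answer: 26 1 2 571 959

Derivation:
Read 1: bits[0:5] width=5 -> value=26 (bin 11010); offset now 5 = byte 0 bit 5; 35 bits remain
Read 2: bits[5:8] width=3 -> value=1 (bin 001); offset now 8 = byte 1 bit 0; 32 bits remain
Read 3: bits[8:10] width=2 -> value=2 (bin 10); offset now 10 = byte 1 bit 2; 30 bits remain
Read 4: bits[10:20] width=10 -> value=571 (bin 1000111011); offset now 20 = byte 2 bit 4; 20 bits remain
Read 5: bits[20:30] width=10 -> value=959 (bin 1110111111); offset now 30 = byte 3 bit 6; 10 bits remain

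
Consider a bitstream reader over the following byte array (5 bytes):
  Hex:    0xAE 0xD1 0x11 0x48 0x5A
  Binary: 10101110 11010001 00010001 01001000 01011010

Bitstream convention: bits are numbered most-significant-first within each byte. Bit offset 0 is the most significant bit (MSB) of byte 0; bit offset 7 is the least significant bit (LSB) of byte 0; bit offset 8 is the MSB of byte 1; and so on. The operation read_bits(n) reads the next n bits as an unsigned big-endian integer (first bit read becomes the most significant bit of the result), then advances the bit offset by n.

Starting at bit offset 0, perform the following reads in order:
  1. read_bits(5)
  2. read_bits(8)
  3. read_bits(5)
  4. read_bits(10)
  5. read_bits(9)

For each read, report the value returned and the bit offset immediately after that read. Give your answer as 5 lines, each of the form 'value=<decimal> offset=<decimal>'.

Read 1: bits[0:5] width=5 -> value=21 (bin 10101); offset now 5 = byte 0 bit 5; 35 bits remain
Read 2: bits[5:13] width=8 -> value=218 (bin 11011010); offset now 13 = byte 1 bit 5; 27 bits remain
Read 3: bits[13:18] width=5 -> value=4 (bin 00100); offset now 18 = byte 2 bit 2; 22 bits remain
Read 4: bits[18:28] width=10 -> value=276 (bin 0100010100); offset now 28 = byte 3 bit 4; 12 bits remain
Read 5: bits[28:37] width=9 -> value=267 (bin 100001011); offset now 37 = byte 4 bit 5; 3 bits remain

Answer: value=21 offset=5
value=218 offset=13
value=4 offset=18
value=276 offset=28
value=267 offset=37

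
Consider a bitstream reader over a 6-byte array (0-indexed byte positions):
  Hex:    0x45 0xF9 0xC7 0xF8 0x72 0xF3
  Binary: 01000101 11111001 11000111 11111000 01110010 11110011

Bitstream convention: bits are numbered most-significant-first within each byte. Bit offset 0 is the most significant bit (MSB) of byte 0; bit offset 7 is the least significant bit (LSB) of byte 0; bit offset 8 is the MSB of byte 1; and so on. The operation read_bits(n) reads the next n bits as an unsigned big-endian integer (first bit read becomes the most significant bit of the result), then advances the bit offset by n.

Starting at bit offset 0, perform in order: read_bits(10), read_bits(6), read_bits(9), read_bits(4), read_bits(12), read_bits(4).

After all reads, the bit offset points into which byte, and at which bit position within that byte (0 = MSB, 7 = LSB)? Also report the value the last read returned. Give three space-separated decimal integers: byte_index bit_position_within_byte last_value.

Answer: 5 5 14

Derivation:
Read 1: bits[0:10] width=10 -> value=279 (bin 0100010111); offset now 10 = byte 1 bit 2; 38 bits remain
Read 2: bits[10:16] width=6 -> value=57 (bin 111001); offset now 16 = byte 2 bit 0; 32 bits remain
Read 3: bits[16:25] width=9 -> value=399 (bin 110001111); offset now 25 = byte 3 bit 1; 23 bits remain
Read 4: bits[25:29] width=4 -> value=15 (bin 1111); offset now 29 = byte 3 bit 5; 19 bits remain
Read 5: bits[29:41] width=12 -> value=229 (bin 000011100101); offset now 41 = byte 5 bit 1; 7 bits remain
Read 6: bits[41:45] width=4 -> value=14 (bin 1110); offset now 45 = byte 5 bit 5; 3 bits remain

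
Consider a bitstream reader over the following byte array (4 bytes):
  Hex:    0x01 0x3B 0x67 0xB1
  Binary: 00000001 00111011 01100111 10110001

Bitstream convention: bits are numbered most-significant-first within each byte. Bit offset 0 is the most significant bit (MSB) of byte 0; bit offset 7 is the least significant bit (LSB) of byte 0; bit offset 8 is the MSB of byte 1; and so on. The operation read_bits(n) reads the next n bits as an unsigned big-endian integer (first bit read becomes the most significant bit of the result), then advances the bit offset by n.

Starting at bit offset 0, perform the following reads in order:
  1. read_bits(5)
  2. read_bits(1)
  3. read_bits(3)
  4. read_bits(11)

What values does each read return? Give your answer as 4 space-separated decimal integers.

Answer: 0 0 2 950

Derivation:
Read 1: bits[0:5] width=5 -> value=0 (bin 00000); offset now 5 = byte 0 bit 5; 27 bits remain
Read 2: bits[5:6] width=1 -> value=0 (bin 0); offset now 6 = byte 0 bit 6; 26 bits remain
Read 3: bits[6:9] width=3 -> value=2 (bin 010); offset now 9 = byte 1 bit 1; 23 bits remain
Read 4: bits[9:20] width=11 -> value=950 (bin 01110110110); offset now 20 = byte 2 bit 4; 12 bits remain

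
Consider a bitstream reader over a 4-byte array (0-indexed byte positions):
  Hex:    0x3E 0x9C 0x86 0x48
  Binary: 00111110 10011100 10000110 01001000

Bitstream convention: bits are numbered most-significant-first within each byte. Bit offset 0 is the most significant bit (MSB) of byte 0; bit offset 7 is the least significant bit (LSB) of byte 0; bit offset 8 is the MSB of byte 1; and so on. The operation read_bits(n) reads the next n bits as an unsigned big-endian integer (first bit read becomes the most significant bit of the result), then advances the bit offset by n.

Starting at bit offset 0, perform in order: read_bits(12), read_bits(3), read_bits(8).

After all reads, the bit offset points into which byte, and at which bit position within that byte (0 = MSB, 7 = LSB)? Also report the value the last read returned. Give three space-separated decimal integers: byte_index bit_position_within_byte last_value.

Answer: 2 7 67

Derivation:
Read 1: bits[0:12] width=12 -> value=1001 (bin 001111101001); offset now 12 = byte 1 bit 4; 20 bits remain
Read 2: bits[12:15] width=3 -> value=6 (bin 110); offset now 15 = byte 1 bit 7; 17 bits remain
Read 3: bits[15:23] width=8 -> value=67 (bin 01000011); offset now 23 = byte 2 bit 7; 9 bits remain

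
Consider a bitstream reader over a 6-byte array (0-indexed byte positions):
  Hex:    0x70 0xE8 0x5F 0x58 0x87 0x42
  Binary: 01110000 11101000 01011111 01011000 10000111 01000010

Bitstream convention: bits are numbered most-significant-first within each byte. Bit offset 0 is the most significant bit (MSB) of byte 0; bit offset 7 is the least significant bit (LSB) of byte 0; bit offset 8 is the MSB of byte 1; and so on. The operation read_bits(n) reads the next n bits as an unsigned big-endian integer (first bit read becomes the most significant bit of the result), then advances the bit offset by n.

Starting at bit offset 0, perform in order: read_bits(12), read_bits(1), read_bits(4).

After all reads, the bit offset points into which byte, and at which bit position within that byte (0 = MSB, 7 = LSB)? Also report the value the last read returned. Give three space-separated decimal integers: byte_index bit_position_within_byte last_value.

Answer: 2 1 0

Derivation:
Read 1: bits[0:12] width=12 -> value=1806 (bin 011100001110); offset now 12 = byte 1 bit 4; 36 bits remain
Read 2: bits[12:13] width=1 -> value=1 (bin 1); offset now 13 = byte 1 bit 5; 35 bits remain
Read 3: bits[13:17] width=4 -> value=0 (bin 0000); offset now 17 = byte 2 bit 1; 31 bits remain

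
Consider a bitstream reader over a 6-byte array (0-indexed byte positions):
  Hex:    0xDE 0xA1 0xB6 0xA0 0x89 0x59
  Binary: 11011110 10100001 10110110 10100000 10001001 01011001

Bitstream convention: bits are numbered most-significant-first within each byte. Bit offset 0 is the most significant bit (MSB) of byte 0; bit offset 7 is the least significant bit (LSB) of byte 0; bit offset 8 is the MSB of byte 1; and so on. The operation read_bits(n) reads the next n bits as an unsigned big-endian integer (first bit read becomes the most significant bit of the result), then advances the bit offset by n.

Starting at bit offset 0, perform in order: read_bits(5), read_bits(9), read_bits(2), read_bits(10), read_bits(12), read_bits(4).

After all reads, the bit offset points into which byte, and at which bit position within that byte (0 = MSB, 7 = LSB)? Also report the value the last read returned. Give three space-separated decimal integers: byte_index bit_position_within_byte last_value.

Answer: 5 2 5

Derivation:
Read 1: bits[0:5] width=5 -> value=27 (bin 11011); offset now 5 = byte 0 bit 5; 43 bits remain
Read 2: bits[5:14] width=9 -> value=424 (bin 110101000); offset now 14 = byte 1 bit 6; 34 bits remain
Read 3: bits[14:16] width=2 -> value=1 (bin 01); offset now 16 = byte 2 bit 0; 32 bits remain
Read 4: bits[16:26] width=10 -> value=730 (bin 1011011010); offset now 26 = byte 3 bit 2; 22 bits remain
Read 5: bits[26:38] width=12 -> value=2082 (bin 100000100010); offset now 38 = byte 4 bit 6; 10 bits remain
Read 6: bits[38:42] width=4 -> value=5 (bin 0101); offset now 42 = byte 5 bit 2; 6 bits remain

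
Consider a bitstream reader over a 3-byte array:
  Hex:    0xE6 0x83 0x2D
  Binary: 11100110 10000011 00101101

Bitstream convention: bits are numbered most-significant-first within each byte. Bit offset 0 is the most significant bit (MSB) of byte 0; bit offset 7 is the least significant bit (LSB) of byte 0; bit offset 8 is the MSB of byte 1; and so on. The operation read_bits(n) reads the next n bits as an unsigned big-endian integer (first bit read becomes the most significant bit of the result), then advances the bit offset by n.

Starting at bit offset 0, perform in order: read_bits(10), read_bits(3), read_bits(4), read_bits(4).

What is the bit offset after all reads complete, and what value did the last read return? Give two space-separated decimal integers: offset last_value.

Answer: 21 5

Derivation:
Read 1: bits[0:10] width=10 -> value=922 (bin 1110011010); offset now 10 = byte 1 bit 2; 14 bits remain
Read 2: bits[10:13] width=3 -> value=0 (bin 000); offset now 13 = byte 1 bit 5; 11 bits remain
Read 3: bits[13:17] width=4 -> value=6 (bin 0110); offset now 17 = byte 2 bit 1; 7 bits remain
Read 4: bits[17:21] width=4 -> value=5 (bin 0101); offset now 21 = byte 2 bit 5; 3 bits remain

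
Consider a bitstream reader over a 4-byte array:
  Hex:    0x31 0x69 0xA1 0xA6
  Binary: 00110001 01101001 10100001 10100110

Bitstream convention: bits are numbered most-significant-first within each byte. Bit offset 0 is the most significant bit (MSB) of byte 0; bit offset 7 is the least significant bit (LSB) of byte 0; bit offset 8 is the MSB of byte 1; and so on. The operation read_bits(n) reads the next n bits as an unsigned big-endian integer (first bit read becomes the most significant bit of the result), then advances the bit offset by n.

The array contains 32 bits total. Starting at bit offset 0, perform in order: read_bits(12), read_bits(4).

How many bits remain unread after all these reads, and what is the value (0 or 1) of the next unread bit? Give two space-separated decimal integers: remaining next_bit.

Answer: 16 1

Derivation:
Read 1: bits[0:12] width=12 -> value=790 (bin 001100010110); offset now 12 = byte 1 bit 4; 20 bits remain
Read 2: bits[12:16] width=4 -> value=9 (bin 1001); offset now 16 = byte 2 bit 0; 16 bits remain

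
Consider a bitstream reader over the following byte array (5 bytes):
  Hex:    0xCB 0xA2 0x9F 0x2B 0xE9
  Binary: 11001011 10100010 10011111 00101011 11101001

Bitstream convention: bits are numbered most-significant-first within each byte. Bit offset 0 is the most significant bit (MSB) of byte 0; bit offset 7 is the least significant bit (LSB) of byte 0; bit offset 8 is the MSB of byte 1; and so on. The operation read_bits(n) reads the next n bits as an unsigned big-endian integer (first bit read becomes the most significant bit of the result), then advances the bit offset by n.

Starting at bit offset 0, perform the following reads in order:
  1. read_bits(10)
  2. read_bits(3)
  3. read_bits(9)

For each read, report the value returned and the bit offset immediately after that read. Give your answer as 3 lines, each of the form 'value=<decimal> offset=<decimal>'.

Answer: value=814 offset=10
value=4 offset=13
value=167 offset=22

Derivation:
Read 1: bits[0:10] width=10 -> value=814 (bin 1100101110); offset now 10 = byte 1 bit 2; 30 bits remain
Read 2: bits[10:13] width=3 -> value=4 (bin 100); offset now 13 = byte 1 bit 5; 27 bits remain
Read 3: bits[13:22] width=9 -> value=167 (bin 010100111); offset now 22 = byte 2 bit 6; 18 bits remain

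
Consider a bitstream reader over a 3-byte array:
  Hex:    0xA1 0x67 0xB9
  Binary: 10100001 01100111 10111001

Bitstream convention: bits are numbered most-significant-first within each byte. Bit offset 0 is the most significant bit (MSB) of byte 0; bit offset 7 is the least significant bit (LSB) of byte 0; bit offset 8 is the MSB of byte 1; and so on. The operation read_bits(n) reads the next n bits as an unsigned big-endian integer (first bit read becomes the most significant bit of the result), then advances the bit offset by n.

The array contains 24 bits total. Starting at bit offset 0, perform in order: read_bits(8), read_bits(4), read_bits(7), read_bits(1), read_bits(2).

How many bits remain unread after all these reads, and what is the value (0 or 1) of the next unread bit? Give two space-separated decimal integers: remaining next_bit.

Answer: 2 0

Derivation:
Read 1: bits[0:8] width=8 -> value=161 (bin 10100001); offset now 8 = byte 1 bit 0; 16 bits remain
Read 2: bits[8:12] width=4 -> value=6 (bin 0110); offset now 12 = byte 1 bit 4; 12 bits remain
Read 3: bits[12:19] width=7 -> value=61 (bin 0111101); offset now 19 = byte 2 bit 3; 5 bits remain
Read 4: bits[19:20] width=1 -> value=1 (bin 1); offset now 20 = byte 2 bit 4; 4 bits remain
Read 5: bits[20:22] width=2 -> value=2 (bin 10); offset now 22 = byte 2 bit 6; 2 bits remain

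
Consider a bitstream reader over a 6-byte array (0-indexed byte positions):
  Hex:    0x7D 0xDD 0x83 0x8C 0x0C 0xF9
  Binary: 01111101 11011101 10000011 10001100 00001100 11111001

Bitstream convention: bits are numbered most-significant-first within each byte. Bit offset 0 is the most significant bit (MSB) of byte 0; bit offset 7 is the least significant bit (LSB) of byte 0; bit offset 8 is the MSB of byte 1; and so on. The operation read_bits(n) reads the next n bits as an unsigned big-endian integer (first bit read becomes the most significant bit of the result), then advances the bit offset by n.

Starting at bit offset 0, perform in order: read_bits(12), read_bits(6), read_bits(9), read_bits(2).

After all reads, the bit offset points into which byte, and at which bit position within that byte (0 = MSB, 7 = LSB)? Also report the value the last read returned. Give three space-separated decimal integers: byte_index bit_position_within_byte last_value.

Read 1: bits[0:12] width=12 -> value=2013 (bin 011111011101); offset now 12 = byte 1 bit 4; 36 bits remain
Read 2: bits[12:18] width=6 -> value=54 (bin 110110); offset now 18 = byte 2 bit 2; 30 bits remain
Read 3: bits[18:27] width=9 -> value=28 (bin 000011100); offset now 27 = byte 3 bit 3; 21 bits remain
Read 4: bits[27:29] width=2 -> value=1 (bin 01); offset now 29 = byte 3 bit 5; 19 bits remain

Answer: 3 5 1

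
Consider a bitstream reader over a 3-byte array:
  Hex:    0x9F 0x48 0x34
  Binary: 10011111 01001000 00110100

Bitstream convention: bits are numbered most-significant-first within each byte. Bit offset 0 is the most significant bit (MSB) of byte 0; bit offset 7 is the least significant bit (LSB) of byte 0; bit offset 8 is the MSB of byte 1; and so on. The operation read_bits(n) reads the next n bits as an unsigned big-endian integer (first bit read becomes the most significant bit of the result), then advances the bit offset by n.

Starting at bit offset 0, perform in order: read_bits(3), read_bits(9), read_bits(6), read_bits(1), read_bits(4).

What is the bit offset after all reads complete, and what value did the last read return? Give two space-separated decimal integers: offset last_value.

Read 1: bits[0:3] width=3 -> value=4 (bin 100); offset now 3 = byte 0 bit 3; 21 bits remain
Read 2: bits[3:12] width=9 -> value=500 (bin 111110100); offset now 12 = byte 1 bit 4; 12 bits remain
Read 3: bits[12:18] width=6 -> value=32 (bin 100000); offset now 18 = byte 2 bit 2; 6 bits remain
Read 4: bits[18:19] width=1 -> value=1 (bin 1); offset now 19 = byte 2 bit 3; 5 bits remain
Read 5: bits[19:23] width=4 -> value=10 (bin 1010); offset now 23 = byte 2 bit 7; 1 bits remain

Answer: 23 10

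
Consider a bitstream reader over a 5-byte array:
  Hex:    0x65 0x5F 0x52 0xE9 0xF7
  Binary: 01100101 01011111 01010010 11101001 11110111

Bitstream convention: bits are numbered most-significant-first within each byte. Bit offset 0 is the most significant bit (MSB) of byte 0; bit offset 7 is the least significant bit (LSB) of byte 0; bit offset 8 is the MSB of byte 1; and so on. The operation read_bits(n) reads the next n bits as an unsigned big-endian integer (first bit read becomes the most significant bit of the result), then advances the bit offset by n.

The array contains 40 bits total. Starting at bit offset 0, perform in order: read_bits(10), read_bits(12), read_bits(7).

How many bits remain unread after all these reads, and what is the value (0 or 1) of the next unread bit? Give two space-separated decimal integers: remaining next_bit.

Answer: 11 0

Derivation:
Read 1: bits[0:10] width=10 -> value=405 (bin 0110010101); offset now 10 = byte 1 bit 2; 30 bits remain
Read 2: bits[10:22] width=12 -> value=2004 (bin 011111010100); offset now 22 = byte 2 bit 6; 18 bits remain
Read 3: bits[22:29] width=7 -> value=93 (bin 1011101); offset now 29 = byte 3 bit 5; 11 bits remain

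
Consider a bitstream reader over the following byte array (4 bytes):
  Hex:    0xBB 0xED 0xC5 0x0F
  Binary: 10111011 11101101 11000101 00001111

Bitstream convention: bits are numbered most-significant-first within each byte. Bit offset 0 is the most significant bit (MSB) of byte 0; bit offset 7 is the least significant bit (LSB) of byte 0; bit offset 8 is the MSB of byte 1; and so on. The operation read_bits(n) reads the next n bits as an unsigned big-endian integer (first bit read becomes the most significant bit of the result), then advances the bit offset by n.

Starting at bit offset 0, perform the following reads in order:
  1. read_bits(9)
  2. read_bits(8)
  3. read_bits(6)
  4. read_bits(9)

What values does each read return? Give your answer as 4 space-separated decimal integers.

Answer: 375 219 34 271

Derivation:
Read 1: bits[0:9] width=9 -> value=375 (bin 101110111); offset now 9 = byte 1 bit 1; 23 bits remain
Read 2: bits[9:17] width=8 -> value=219 (bin 11011011); offset now 17 = byte 2 bit 1; 15 bits remain
Read 3: bits[17:23] width=6 -> value=34 (bin 100010); offset now 23 = byte 2 bit 7; 9 bits remain
Read 4: bits[23:32] width=9 -> value=271 (bin 100001111); offset now 32 = byte 4 bit 0; 0 bits remain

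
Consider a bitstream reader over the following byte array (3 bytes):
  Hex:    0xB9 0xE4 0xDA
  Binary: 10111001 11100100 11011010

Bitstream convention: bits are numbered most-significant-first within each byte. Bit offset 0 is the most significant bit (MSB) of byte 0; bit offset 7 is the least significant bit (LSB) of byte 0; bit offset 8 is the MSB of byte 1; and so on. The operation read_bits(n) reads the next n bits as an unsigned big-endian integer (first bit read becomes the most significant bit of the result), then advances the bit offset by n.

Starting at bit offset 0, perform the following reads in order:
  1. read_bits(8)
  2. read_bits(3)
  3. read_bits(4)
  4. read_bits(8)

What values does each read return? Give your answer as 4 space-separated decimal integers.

Read 1: bits[0:8] width=8 -> value=185 (bin 10111001); offset now 8 = byte 1 bit 0; 16 bits remain
Read 2: bits[8:11] width=3 -> value=7 (bin 111); offset now 11 = byte 1 bit 3; 13 bits remain
Read 3: bits[11:15] width=4 -> value=2 (bin 0010); offset now 15 = byte 1 bit 7; 9 bits remain
Read 4: bits[15:23] width=8 -> value=109 (bin 01101101); offset now 23 = byte 2 bit 7; 1 bits remain

Answer: 185 7 2 109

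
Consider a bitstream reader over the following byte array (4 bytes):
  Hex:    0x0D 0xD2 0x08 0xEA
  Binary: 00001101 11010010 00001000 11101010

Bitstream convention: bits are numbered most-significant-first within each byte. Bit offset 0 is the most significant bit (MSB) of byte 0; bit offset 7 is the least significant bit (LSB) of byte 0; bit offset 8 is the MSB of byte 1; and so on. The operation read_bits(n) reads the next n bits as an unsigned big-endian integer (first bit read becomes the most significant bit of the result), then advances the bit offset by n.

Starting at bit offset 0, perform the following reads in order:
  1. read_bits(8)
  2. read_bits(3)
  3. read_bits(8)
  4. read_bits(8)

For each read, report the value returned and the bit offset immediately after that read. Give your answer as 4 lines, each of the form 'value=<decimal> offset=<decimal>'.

Read 1: bits[0:8] width=8 -> value=13 (bin 00001101); offset now 8 = byte 1 bit 0; 24 bits remain
Read 2: bits[8:11] width=3 -> value=6 (bin 110); offset now 11 = byte 1 bit 3; 21 bits remain
Read 3: bits[11:19] width=8 -> value=144 (bin 10010000); offset now 19 = byte 2 bit 3; 13 bits remain
Read 4: bits[19:27] width=8 -> value=71 (bin 01000111); offset now 27 = byte 3 bit 3; 5 bits remain

Answer: value=13 offset=8
value=6 offset=11
value=144 offset=19
value=71 offset=27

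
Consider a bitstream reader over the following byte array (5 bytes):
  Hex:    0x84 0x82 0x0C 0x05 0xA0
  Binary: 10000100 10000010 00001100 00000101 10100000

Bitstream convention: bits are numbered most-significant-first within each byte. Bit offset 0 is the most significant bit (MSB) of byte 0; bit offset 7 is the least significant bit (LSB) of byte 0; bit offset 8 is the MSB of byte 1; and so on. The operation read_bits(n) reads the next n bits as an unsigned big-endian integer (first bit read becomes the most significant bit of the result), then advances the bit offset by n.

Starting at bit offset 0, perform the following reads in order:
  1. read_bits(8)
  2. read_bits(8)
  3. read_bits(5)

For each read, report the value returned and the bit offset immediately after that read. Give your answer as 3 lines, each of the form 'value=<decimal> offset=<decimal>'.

Read 1: bits[0:8] width=8 -> value=132 (bin 10000100); offset now 8 = byte 1 bit 0; 32 bits remain
Read 2: bits[8:16] width=8 -> value=130 (bin 10000010); offset now 16 = byte 2 bit 0; 24 bits remain
Read 3: bits[16:21] width=5 -> value=1 (bin 00001); offset now 21 = byte 2 bit 5; 19 bits remain

Answer: value=132 offset=8
value=130 offset=16
value=1 offset=21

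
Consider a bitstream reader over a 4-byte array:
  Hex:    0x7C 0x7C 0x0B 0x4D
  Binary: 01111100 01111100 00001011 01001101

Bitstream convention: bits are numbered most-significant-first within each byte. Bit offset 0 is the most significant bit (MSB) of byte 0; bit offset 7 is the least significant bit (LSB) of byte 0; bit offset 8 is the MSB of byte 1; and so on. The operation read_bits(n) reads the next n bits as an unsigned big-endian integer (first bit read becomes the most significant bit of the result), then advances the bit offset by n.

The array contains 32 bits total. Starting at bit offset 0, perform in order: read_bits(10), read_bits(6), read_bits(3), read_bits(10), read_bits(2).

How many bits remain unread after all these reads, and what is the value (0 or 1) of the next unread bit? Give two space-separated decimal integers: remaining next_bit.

Answer: 1 1

Derivation:
Read 1: bits[0:10] width=10 -> value=497 (bin 0111110001); offset now 10 = byte 1 bit 2; 22 bits remain
Read 2: bits[10:16] width=6 -> value=60 (bin 111100); offset now 16 = byte 2 bit 0; 16 bits remain
Read 3: bits[16:19] width=3 -> value=0 (bin 000); offset now 19 = byte 2 bit 3; 13 bits remain
Read 4: bits[19:29] width=10 -> value=361 (bin 0101101001); offset now 29 = byte 3 bit 5; 3 bits remain
Read 5: bits[29:31] width=2 -> value=2 (bin 10); offset now 31 = byte 3 bit 7; 1 bits remain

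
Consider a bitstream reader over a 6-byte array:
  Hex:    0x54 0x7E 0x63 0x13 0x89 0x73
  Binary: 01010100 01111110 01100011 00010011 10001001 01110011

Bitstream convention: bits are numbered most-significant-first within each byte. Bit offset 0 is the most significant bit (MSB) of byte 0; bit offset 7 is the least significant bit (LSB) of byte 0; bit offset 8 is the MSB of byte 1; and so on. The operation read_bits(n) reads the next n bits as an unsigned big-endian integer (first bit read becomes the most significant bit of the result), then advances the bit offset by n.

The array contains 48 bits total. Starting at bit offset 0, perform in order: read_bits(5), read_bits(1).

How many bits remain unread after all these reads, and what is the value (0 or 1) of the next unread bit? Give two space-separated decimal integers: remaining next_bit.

Read 1: bits[0:5] width=5 -> value=10 (bin 01010); offset now 5 = byte 0 bit 5; 43 bits remain
Read 2: bits[5:6] width=1 -> value=1 (bin 1); offset now 6 = byte 0 bit 6; 42 bits remain

Answer: 42 0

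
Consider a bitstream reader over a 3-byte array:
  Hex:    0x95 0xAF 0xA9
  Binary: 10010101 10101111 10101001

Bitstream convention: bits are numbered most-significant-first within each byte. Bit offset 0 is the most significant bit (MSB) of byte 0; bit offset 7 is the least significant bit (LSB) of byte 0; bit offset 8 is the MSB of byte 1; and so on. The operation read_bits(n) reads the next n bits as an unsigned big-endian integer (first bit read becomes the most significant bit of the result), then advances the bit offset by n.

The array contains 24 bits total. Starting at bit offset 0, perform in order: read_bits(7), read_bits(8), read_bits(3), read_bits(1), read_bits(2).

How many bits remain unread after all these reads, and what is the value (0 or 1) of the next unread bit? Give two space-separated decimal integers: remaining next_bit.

Read 1: bits[0:7] width=7 -> value=74 (bin 1001010); offset now 7 = byte 0 bit 7; 17 bits remain
Read 2: bits[7:15] width=8 -> value=215 (bin 11010111); offset now 15 = byte 1 bit 7; 9 bits remain
Read 3: bits[15:18] width=3 -> value=6 (bin 110); offset now 18 = byte 2 bit 2; 6 bits remain
Read 4: bits[18:19] width=1 -> value=1 (bin 1); offset now 19 = byte 2 bit 3; 5 bits remain
Read 5: bits[19:21] width=2 -> value=1 (bin 01); offset now 21 = byte 2 bit 5; 3 bits remain

Answer: 3 0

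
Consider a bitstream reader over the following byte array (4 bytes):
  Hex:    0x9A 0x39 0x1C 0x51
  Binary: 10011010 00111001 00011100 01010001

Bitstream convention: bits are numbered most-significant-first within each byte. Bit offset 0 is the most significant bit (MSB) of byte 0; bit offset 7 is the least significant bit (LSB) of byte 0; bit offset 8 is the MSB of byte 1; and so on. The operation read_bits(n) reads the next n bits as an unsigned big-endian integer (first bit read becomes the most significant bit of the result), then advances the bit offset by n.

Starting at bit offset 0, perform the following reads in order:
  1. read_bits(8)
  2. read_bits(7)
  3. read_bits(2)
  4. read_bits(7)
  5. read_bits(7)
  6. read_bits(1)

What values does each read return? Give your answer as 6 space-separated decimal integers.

Answer: 154 28 2 28 40 1

Derivation:
Read 1: bits[0:8] width=8 -> value=154 (bin 10011010); offset now 8 = byte 1 bit 0; 24 bits remain
Read 2: bits[8:15] width=7 -> value=28 (bin 0011100); offset now 15 = byte 1 bit 7; 17 bits remain
Read 3: bits[15:17] width=2 -> value=2 (bin 10); offset now 17 = byte 2 bit 1; 15 bits remain
Read 4: bits[17:24] width=7 -> value=28 (bin 0011100); offset now 24 = byte 3 bit 0; 8 bits remain
Read 5: bits[24:31] width=7 -> value=40 (bin 0101000); offset now 31 = byte 3 bit 7; 1 bits remain
Read 6: bits[31:32] width=1 -> value=1 (bin 1); offset now 32 = byte 4 bit 0; 0 bits remain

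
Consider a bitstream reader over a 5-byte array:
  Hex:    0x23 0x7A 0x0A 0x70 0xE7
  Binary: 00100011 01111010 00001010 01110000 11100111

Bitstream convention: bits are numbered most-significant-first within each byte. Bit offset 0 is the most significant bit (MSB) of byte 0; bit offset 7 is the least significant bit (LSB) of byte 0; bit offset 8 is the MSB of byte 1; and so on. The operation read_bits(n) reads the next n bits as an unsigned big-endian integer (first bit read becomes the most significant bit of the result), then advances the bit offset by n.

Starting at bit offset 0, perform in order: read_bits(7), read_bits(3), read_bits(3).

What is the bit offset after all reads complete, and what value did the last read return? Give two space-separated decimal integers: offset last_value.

Read 1: bits[0:7] width=7 -> value=17 (bin 0010001); offset now 7 = byte 0 bit 7; 33 bits remain
Read 2: bits[7:10] width=3 -> value=5 (bin 101); offset now 10 = byte 1 bit 2; 30 bits remain
Read 3: bits[10:13] width=3 -> value=7 (bin 111); offset now 13 = byte 1 bit 5; 27 bits remain

Answer: 13 7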